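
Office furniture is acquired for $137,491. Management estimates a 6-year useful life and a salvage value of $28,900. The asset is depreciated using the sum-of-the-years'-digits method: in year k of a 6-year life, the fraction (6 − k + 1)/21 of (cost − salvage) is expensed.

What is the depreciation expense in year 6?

$5,171

Depreciable base = $137,491 − $28,900 = $108,591.
Sum of the years' digits = 6+5+4+3+2+1 = 21.
Year 1: $108,591 × 6/21 = $31,026. Book value $106,465.
Year 2: $108,591 × 5/21 = $25,855. Book value $80,610.
Year 3: $108,591 × 4/21 = $20,684. Book value $59,926.
Year 4: $108,591 × 3/21 = $15,513. Book value $44,413.
Year 5: $108,591 × 2/21 = $10,342. Book value $34,071.
Year 6: $108,591 × 1/21 = $5,171. Book value $28,900.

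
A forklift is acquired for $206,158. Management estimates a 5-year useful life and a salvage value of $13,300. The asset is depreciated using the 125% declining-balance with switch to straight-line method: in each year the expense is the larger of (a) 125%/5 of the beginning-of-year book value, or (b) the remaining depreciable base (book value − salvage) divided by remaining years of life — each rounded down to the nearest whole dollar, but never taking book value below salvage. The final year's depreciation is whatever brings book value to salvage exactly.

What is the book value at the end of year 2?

Depreciable base = $206,158 − $13,300 = $192,858.
Year 1: DB = ⌊$206,158 × 125%/5⌋ = $51,539; SL = ⌊$192,858/5⌋ = $38,571 → take DB $51,539. Book value $154,619.
Year 2: DB = ⌊$154,619 × 125%/5⌋ = $38,654; SL = ⌊$141,319/4⌋ = $35,329 → take DB $38,654. Book value $115,965.

$115,965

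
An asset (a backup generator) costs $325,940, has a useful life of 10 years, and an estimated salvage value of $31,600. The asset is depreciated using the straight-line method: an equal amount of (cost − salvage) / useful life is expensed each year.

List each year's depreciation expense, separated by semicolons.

$29,434; $29,434; $29,434; $29,434; $29,434; $29,434; $29,434; $29,434; $29,434; $29,434

Depreciable base = $325,940 − $31,600 = $294,340.
Annual expense = $294,340 / 10 = $29,434.
End of year 1: book value $296,506.
End of year 2: book value $267,072.
End of year 3: book value $237,638.
End of year 4: book value $208,204.
End of year 5: book value $178,770.
End of year 6: book value $149,336.
End of year 7: book value $119,902.
End of year 8: book value $90,468.
End of year 9: book value $61,034.
End of year 10: book value $31,600.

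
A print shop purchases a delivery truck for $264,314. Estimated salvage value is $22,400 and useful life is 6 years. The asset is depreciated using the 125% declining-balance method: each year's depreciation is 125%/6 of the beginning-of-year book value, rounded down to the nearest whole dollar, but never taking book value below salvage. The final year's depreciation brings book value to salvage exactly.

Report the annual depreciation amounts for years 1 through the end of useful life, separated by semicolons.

Depreciable base = $264,314 − $22,400 = $241,914.
Year 1: ⌊$264,314 × 125%/6⌋ = $55,065. Book value $209,249.
Year 2: ⌊$209,249 × 125%/6⌋ = $43,593. Book value $165,656.
Year 3: ⌊$165,656 × 125%/6⌋ = $34,511. Book value $131,145.
Year 4: ⌊$131,145 × 125%/6⌋ = $27,321. Book value $103,824.
Year 5: ⌊$103,824 × 125%/6⌋ = $21,630. Book value $82,194.
Year 6 (final): $82,194 − $22,400 = $59,794. Book value $22,400.

$55,065; $43,593; $34,511; $27,321; $21,630; $59,794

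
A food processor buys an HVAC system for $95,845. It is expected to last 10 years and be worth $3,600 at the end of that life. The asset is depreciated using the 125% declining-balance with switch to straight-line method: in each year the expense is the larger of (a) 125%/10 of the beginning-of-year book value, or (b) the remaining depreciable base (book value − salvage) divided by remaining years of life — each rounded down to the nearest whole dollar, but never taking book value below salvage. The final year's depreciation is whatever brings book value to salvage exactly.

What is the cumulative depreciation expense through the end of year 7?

Depreciable base = $95,845 − $3,600 = $92,245.
Year 1: DB = ⌊$95,845 × 125%/10⌋ = $11,980; SL = ⌊$92,245/10⌋ = $9,224 → take DB $11,980. Book value $83,865.
Year 2: DB = ⌊$83,865 × 125%/10⌋ = $10,483; SL = ⌊$80,265/9⌋ = $8,918 → take DB $10,483. Book value $73,382.
Year 3: DB = ⌊$73,382 × 125%/10⌋ = $9,172; SL = ⌊$69,782/8⌋ = $8,722 → take DB $9,172. Book value $64,210.
Year 4: DB = ⌊$64,210 × 125%/10⌋ = $8,026; SL = ⌊$60,610/7⌋ = $8,658 → take SL $8,658. Book value $55,552.
Year 5: DB = ⌊$55,552 × 125%/10⌋ = $6,944; SL = ⌊$51,952/6⌋ = $8,658 → take SL $8,658. Book value $46,894.
Year 6: DB = ⌊$46,894 × 125%/10⌋ = $5,861; SL = ⌊$43,294/5⌋ = $8,658 → take SL $8,658. Book value $38,236.
Year 7: DB = ⌊$38,236 × 125%/10⌋ = $4,779; SL = ⌊$34,636/4⌋ = $8,659 → take SL $8,659. Book value $29,577.
Accumulated through year 7 = $95,845 − $29,577 = $66,268.

$66,268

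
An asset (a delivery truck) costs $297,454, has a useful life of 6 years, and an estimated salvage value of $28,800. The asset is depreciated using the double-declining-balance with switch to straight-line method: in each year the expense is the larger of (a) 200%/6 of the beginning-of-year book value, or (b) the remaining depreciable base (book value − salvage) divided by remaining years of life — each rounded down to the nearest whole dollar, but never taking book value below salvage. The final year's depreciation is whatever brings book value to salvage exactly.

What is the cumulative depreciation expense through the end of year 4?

Depreciable base = $297,454 − $28,800 = $268,654.
Year 1: DB = ⌊$297,454 × 200%/6⌋ = $99,151; SL = ⌊$268,654/6⌋ = $44,775 → take DB $99,151. Book value $198,303.
Year 2: DB = ⌊$198,303 × 200%/6⌋ = $66,101; SL = ⌊$169,503/5⌋ = $33,900 → take DB $66,101. Book value $132,202.
Year 3: DB = ⌊$132,202 × 200%/6⌋ = $44,067; SL = ⌊$103,402/4⌋ = $25,850 → take DB $44,067. Book value $88,135.
Year 4: DB = ⌊$88,135 × 200%/6⌋ = $29,378; SL = ⌊$59,335/3⌋ = $19,778 → take DB $29,378. Book value $58,757.
Accumulated through year 4 = $297,454 − $58,757 = $238,697.

$238,697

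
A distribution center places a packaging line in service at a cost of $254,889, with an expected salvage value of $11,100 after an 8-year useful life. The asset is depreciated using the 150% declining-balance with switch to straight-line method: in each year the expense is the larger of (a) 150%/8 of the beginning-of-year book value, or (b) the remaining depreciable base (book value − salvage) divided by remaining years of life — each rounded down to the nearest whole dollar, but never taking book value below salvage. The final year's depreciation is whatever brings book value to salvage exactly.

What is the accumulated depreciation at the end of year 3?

Depreciable base = $254,889 − $11,100 = $243,789.
Year 1: DB = ⌊$254,889 × 150%/8⌋ = $47,791; SL = ⌊$243,789/8⌋ = $30,473 → take DB $47,791. Book value $207,098.
Year 2: DB = ⌊$207,098 × 150%/8⌋ = $38,830; SL = ⌊$195,998/7⌋ = $27,999 → take DB $38,830. Book value $168,268.
Year 3: DB = ⌊$168,268 × 150%/8⌋ = $31,550; SL = ⌊$157,168/6⌋ = $26,194 → take DB $31,550. Book value $136,718.
Accumulated through year 3 = $254,889 − $136,718 = $118,171.

$118,171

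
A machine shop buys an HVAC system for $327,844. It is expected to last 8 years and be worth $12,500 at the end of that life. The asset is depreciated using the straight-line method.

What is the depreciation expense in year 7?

$39,418

Depreciable base = $327,844 − $12,500 = $315,344.
Annual expense = $315,344 / 8 = $39,418.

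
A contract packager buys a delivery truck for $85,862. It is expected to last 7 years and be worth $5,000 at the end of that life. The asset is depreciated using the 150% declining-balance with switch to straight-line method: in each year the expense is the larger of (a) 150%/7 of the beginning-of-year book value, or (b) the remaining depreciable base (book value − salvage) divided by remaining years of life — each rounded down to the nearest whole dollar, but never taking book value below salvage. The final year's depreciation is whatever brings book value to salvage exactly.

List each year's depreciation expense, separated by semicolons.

Depreciable base = $85,862 − $5,000 = $80,862.
Year 1: DB = ⌊$85,862 × 150%/7⌋ = $18,399; SL = ⌊$80,862/7⌋ = $11,551 → take DB $18,399. Book value $67,463.
Year 2: DB = ⌊$67,463 × 150%/7⌋ = $14,456; SL = ⌊$62,463/6⌋ = $10,410 → take DB $14,456. Book value $53,007.
Year 3: DB = ⌊$53,007 × 150%/7⌋ = $11,358; SL = ⌊$48,007/5⌋ = $9,601 → take DB $11,358. Book value $41,649.
Year 4: DB = ⌊$41,649 × 150%/7⌋ = $8,924; SL = ⌊$36,649/4⌋ = $9,162 → take SL $9,162. Book value $32,487.
Year 5: DB = ⌊$32,487 × 150%/7⌋ = $6,961; SL = ⌊$27,487/3⌋ = $9,162 → take SL $9,162. Book value $23,325.
Year 6: DB = ⌊$23,325 × 150%/7⌋ = $4,998; SL = ⌊$18,325/2⌋ = $9,162 → take SL $9,162. Book value $14,163.
Year 7 (final): $14,163 − $5,000 = $9,163. Book value $5,000.

$18,399; $14,456; $11,358; $9,162; $9,162; $9,162; $9,163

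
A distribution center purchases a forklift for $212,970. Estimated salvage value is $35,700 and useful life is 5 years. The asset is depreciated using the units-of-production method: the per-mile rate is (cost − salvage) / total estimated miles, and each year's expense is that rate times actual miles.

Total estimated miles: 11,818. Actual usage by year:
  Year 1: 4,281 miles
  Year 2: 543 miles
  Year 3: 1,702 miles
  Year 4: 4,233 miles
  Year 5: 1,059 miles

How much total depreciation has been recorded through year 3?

Depreciable base = $212,970 − $35,700 = $177,270.
Rate = $177,270 / 11,818 miles = $15 per mile.
Year 1: 4,281 × $15 = $64,215. Book value $148,755.
Year 2: 543 × $15 = $8,145. Book value $140,610.
Year 3: 1,702 × $15 = $25,530. Book value $115,080.
Accumulated through year 3 = $212,970 − $115,080 = $97,890.

$97,890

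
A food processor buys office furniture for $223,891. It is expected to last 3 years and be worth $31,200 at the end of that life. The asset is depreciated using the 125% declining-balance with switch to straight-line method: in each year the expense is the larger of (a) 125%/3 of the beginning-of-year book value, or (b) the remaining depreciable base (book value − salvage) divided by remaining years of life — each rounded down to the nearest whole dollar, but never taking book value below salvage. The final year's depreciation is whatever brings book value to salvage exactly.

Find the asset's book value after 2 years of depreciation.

Depreciable base = $223,891 − $31,200 = $192,691.
Year 1: DB = ⌊$223,891 × 125%/3⌋ = $93,287; SL = ⌊$192,691/3⌋ = $64,230 → take DB $93,287. Book value $130,604.
Year 2: DB = ⌊$130,604 × 125%/3⌋ = $54,418; SL = ⌊$99,404/2⌋ = $49,702 → take DB $54,418. Book value $76,186.

$76,186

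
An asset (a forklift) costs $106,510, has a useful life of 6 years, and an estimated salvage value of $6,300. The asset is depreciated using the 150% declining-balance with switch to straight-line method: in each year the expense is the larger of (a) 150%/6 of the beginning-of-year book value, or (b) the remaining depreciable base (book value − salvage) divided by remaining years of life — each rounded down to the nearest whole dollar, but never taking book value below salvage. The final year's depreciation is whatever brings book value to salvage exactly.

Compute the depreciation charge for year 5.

$12,878

Depreciable base = $106,510 − $6,300 = $100,210.
Year 1: DB = ⌊$106,510 × 150%/6⌋ = $26,627; SL = ⌊$100,210/6⌋ = $16,701 → take DB $26,627. Book value $79,883.
Year 2: DB = ⌊$79,883 × 150%/6⌋ = $19,970; SL = ⌊$73,583/5⌋ = $14,716 → take DB $19,970. Book value $59,913.
Year 3: DB = ⌊$59,913 × 150%/6⌋ = $14,978; SL = ⌊$53,613/4⌋ = $13,403 → take DB $14,978. Book value $44,935.
Year 4: DB = ⌊$44,935 × 150%/6⌋ = $11,233; SL = ⌊$38,635/3⌋ = $12,878 → take SL $12,878. Book value $32,057.
Year 5: DB = ⌊$32,057 × 150%/6⌋ = $8,014; SL = ⌊$25,757/2⌋ = $12,878 → take SL $12,878. Book value $19,179.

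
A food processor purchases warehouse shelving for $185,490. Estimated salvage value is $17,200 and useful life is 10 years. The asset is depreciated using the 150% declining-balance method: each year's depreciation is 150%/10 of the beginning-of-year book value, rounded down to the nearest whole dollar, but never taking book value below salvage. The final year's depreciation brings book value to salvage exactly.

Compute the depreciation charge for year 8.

Depreciable base = $185,490 − $17,200 = $168,290.
Year 1: ⌊$185,490 × 150%/10⌋ = $27,823. Book value $157,667.
Year 2: ⌊$157,667 × 150%/10⌋ = $23,650. Book value $134,017.
Year 3: ⌊$134,017 × 150%/10⌋ = $20,102. Book value $113,915.
Year 4: ⌊$113,915 × 150%/10⌋ = $17,087. Book value $96,828.
Year 5: ⌊$96,828 × 150%/10⌋ = $14,524. Book value $82,304.
Year 6: ⌊$82,304 × 150%/10⌋ = $12,345. Book value $69,959.
Year 7: ⌊$69,959 × 150%/10⌋ = $10,493. Book value $59,466.
Year 8: ⌊$59,466 × 150%/10⌋ = $8,919. Book value $50,547.

$8,919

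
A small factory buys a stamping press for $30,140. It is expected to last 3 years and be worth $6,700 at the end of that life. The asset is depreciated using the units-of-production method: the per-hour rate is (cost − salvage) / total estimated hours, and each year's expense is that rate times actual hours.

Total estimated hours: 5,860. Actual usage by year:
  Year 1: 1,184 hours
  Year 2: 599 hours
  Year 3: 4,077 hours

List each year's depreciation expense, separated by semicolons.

Depreciable base = $30,140 − $6,700 = $23,440.
Rate = $23,440 / 5,860 hours = $4 per hour.
Year 1: 1,184 × $4 = $4,736. Book value $25,404.
Year 2: 599 × $4 = $2,396. Book value $23,008.
Year 3: 4,077 × $4 = $16,308. Book value $6,700.

$4,736; $2,396; $16,308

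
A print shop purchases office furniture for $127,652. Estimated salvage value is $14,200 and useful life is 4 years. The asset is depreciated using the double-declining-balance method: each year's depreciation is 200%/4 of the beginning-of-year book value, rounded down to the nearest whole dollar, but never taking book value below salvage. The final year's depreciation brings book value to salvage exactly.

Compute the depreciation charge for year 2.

Depreciable base = $127,652 − $14,200 = $113,452.
Year 1: ⌊$127,652 × 200%/4⌋ = $63,826. Book value $63,826.
Year 2: ⌊$63,826 × 200%/4⌋ = $31,913. Book value $31,913.

$31,913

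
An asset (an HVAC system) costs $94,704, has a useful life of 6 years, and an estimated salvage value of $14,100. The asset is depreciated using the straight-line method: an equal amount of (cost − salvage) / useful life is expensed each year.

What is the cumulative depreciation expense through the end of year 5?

Depreciable base = $94,704 − $14,100 = $80,604.
Annual expense = $80,604 / 6 = $13,434.
End of year 1: book value $81,270.
End of year 2: book value $67,836.
End of year 3: book value $54,402.
End of year 4: book value $40,968.
End of year 5: book value $27,534.
Accumulated through year 5 = $94,704 − $27,534 = $67,170.

$67,170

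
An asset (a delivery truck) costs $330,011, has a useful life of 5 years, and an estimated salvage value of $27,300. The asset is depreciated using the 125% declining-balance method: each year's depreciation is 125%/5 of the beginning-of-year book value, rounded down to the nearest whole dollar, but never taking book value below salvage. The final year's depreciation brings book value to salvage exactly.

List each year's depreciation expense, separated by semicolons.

Depreciable base = $330,011 − $27,300 = $302,711.
Year 1: ⌊$330,011 × 125%/5⌋ = $82,502. Book value $247,509.
Year 2: ⌊$247,509 × 125%/5⌋ = $61,877. Book value $185,632.
Year 3: ⌊$185,632 × 125%/5⌋ = $46,408. Book value $139,224.
Year 4: ⌊$139,224 × 125%/5⌋ = $34,806. Book value $104,418.
Year 5 (final): $104,418 − $27,300 = $77,118. Book value $27,300.

$82,502; $61,877; $46,408; $34,806; $77,118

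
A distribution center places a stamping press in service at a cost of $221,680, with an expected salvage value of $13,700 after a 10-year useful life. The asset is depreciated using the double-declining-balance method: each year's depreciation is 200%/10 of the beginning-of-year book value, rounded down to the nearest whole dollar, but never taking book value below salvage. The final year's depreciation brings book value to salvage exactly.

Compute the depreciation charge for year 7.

$11,622

Depreciable base = $221,680 − $13,700 = $207,980.
Year 1: ⌊$221,680 × 200%/10⌋ = $44,336. Book value $177,344.
Year 2: ⌊$177,344 × 200%/10⌋ = $35,468. Book value $141,876.
Year 3: ⌊$141,876 × 200%/10⌋ = $28,375. Book value $113,501.
Year 4: ⌊$113,501 × 200%/10⌋ = $22,700. Book value $90,801.
Year 5: ⌊$90,801 × 200%/10⌋ = $18,160. Book value $72,641.
Year 6: ⌊$72,641 × 200%/10⌋ = $14,528. Book value $58,113.
Year 7: ⌊$58,113 × 200%/10⌋ = $11,622. Book value $46,491.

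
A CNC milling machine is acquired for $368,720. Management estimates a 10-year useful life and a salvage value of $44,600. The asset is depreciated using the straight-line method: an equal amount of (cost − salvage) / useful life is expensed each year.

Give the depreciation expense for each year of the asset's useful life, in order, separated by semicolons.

Depreciable base = $368,720 − $44,600 = $324,120.
Annual expense = $324,120 / 10 = $32,412.
End of year 1: book value $336,308.
End of year 2: book value $303,896.
End of year 3: book value $271,484.
End of year 4: book value $239,072.
End of year 5: book value $206,660.
End of year 6: book value $174,248.
End of year 7: book value $141,836.
End of year 8: book value $109,424.
End of year 9: book value $77,012.
End of year 10: book value $44,600.

$32,412; $32,412; $32,412; $32,412; $32,412; $32,412; $32,412; $32,412; $32,412; $32,412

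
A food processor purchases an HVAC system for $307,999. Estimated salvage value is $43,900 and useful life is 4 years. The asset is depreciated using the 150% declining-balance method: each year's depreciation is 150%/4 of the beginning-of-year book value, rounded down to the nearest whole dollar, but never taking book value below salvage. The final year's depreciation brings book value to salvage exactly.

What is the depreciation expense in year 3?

$45,117

Depreciable base = $307,999 − $43,900 = $264,099.
Year 1: ⌊$307,999 × 150%/4⌋ = $115,499. Book value $192,500.
Year 2: ⌊$192,500 × 150%/4⌋ = $72,187. Book value $120,313.
Year 3: ⌊$120,313 × 150%/4⌋ = $45,117. Book value $75,196.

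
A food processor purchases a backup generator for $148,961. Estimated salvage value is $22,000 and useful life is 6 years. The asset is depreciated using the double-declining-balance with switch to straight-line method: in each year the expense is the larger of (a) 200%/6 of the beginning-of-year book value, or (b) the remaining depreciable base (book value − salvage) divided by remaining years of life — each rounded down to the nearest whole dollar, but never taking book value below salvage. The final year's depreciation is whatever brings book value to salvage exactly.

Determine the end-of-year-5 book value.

Depreciable base = $148,961 − $22,000 = $126,961.
Year 1: DB = ⌊$148,961 × 200%/6⌋ = $49,653; SL = ⌊$126,961/6⌋ = $21,160 → take DB $49,653. Book value $99,308.
Year 2: DB = ⌊$99,308 × 200%/6⌋ = $33,102; SL = ⌊$77,308/5⌋ = $15,461 → take DB $33,102. Book value $66,206.
Year 3: DB = ⌊$66,206 × 200%/6⌋ = $22,068; SL = ⌊$44,206/4⌋ = $11,051 → take DB $22,068. Book value $44,138.
Year 4: DB = ⌊$44,138 × 200%/6⌋ = $14,712; SL = ⌊$22,138/3⌋ = $7,379 → take DB $14,712. Book value $29,426.
Year 5: DB = ⌊$29,426 × 200%/6⌋ = $9,808; SL = ⌊$7,426/2⌋ = $3,713 → take DB $9,808, capped at $7,426. Book value $22,000.

$22,000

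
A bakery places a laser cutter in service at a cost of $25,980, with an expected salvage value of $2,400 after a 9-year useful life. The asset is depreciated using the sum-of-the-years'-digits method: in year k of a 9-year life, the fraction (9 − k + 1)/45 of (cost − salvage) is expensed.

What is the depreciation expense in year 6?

$2,096

Depreciable base = $25,980 − $2,400 = $23,580.
Sum of the years' digits = 9+8+7+6+5+4+3+2+1 = 45.
Year 1: $23,580 × 9/45 = $4,716. Book value $21,264.
Year 2: $23,580 × 8/45 = $4,192. Book value $17,072.
Year 3: $23,580 × 7/45 = $3,668. Book value $13,404.
Year 4: $23,580 × 6/45 = $3,144. Book value $10,260.
Year 5: $23,580 × 5/45 = $2,620. Book value $7,640.
Year 6: $23,580 × 4/45 = $2,096. Book value $5,544.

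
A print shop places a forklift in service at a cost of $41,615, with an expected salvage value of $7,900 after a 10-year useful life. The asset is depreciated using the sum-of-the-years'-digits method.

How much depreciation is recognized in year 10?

Depreciable base = $41,615 − $7,900 = $33,715.
Sum of the years' digits = 10+9+8+7+6+5+4+3+2+1 = 55.
Year 1: $33,715 × 10/55 = $6,130. Book value $35,485.
Year 2: $33,715 × 9/55 = $5,517. Book value $29,968.
Year 3: $33,715 × 8/55 = $4,904. Book value $25,064.
Year 4: $33,715 × 7/55 = $4,291. Book value $20,773.
Year 5: $33,715 × 6/55 = $3,678. Book value $17,095.
Year 6: $33,715 × 5/55 = $3,065. Book value $14,030.
Year 7: $33,715 × 4/55 = $2,452. Book value $11,578.
Year 8: $33,715 × 3/55 = $1,839. Book value $9,739.
Year 9: $33,715 × 2/55 = $1,226. Book value $8,513.
Year 10: $33,715 × 1/55 = $613. Book value $7,900.

$613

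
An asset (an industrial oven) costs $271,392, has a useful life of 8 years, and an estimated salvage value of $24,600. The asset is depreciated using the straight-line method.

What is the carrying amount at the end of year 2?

$209,694

Depreciable base = $271,392 − $24,600 = $246,792.
Annual expense = $246,792 / 8 = $30,849.
End of year 1: book value $240,543.
End of year 2: book value $209,694.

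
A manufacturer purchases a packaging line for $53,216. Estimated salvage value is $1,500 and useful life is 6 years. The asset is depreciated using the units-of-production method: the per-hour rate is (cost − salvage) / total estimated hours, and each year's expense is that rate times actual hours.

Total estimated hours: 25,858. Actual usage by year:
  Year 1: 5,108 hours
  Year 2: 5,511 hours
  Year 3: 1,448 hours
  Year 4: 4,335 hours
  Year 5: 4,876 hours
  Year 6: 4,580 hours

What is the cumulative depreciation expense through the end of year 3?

Depreciable base = $53,216 − $1,500 = $51,716.
Rate = $51,716 / 25,858 hours = $2 per hour.
Year 1: 5,108 × $2 = $10,216. Book value $43,000.
Year 2: 5,511 × $2 = $11,022. Book value $31,978.
Year 3: 1,448 × $2 = $2,896. Book value $29,082.
Accumulated through year 3 = $53,216 − $29,082 = $24,134.

$24,134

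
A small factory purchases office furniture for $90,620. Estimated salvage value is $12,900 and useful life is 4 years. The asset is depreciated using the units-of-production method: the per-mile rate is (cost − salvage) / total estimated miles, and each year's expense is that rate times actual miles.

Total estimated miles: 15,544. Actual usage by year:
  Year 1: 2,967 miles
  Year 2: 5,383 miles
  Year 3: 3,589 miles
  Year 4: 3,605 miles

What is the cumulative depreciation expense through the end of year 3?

Depreciable base = $90,620 − $12,900 = $77,720.
Rate = $77,720 / 15,544 miles = $5 per mile.
Year 1: 2,967 × $5 = $14,835. Book value $75,785.
Year 2: 5,383 × $5 = $26,915. Book value $48,870.
Year 3: 3,589 × $5 = $17,945. Book value $30,925.
Accumulated through year 3 = $90,620 − $30,925 = $59,695.

$59,695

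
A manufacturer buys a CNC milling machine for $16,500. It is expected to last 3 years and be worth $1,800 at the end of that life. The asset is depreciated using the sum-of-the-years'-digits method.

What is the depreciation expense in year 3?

$2,450

Depreciable base = $16,500 − $1,800 = $14,700.
Sum of the years' digits = 3+2+1 = 6.
Year 1: $14,700 × 3/6 = $7,350. Book value $9,150.
Year 2: $14,700 × 2/6 = $4,900. Book value $4,250.
Year 3: $14,700 × 1/6 = $2,450. Book value $1,800.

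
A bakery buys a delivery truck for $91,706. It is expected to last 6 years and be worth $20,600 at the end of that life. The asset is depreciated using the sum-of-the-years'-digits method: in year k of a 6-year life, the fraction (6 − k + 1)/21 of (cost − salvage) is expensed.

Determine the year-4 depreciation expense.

Depreciable base = $91,706 − $20,600 = $71,106.
Sum of the years' digits = 6+5+4+3+2+1 = 21.
Year 1: $71,106 × 6/21 = $20,316. Book value $71,390.
Year 2: $71,106 × 5/21 = $16,930. Book value $54,460.
Year 3: $71,106 × 4/21 = $13,544. Book value $40,916.
Year 4: $71,106 × 3/21 = $10,158. Book value $30,758.

$10,158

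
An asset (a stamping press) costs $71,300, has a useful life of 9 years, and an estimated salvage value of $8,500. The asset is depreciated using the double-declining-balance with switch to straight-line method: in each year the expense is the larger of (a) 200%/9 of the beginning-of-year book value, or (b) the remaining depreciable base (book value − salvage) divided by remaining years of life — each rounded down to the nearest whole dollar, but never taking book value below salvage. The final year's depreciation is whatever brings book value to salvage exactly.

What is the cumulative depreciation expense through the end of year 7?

$59,022

Depreciable base = $71,300 − $8,500 = $62,800.
Year 1: DB = ⌊$71,300 × 200%/9⌋ = $15,844; SL = ⌊$62,800/9⌋ = $6,977 → take DB $15,844. Book value $55,456.
Year 2: DB = ⌊$55,456 × 200%/9⌋ = $12,323; SL = ⌊$46,956/8⌋ = $5,869 → take DB $12,323. Book value $43,133.
Year 3: DB = ⌊$43,133 × 200%/9⌋ = $9,585; SL = ⌊$34,633/7⌋ = $4,947 → take DB $9,585. Book value $33,548.
Year 4: DB = ⌊$33,548 × 200%/9⌋ = $7,455; SL = ⌊$25,048/6⌋ = $4,174 → take DB $7,455. Book value $26,093.
Year 5: DB = ⌊$26,093 × 200%/9⌋ = $5,798; SL = ⌊$17,593/5⌋ = $3,518 → take DB $5,798. Book value $20,295.
Year 6: DB = ⌊$20,295 × 200%/9⌋ = $4,510; SL = ⌊$11,795/4⌋ = $2,948 → take DB $4,510. Book value $15,785.
Year 7: DB = ⌊$15,785 × 200%/9⌋ = $3,507; SL = ⌊$7,285/3⌋ = $2,428 → take DB $3,507. Book value $12,278.
Accumulated through year 7 = $71,300 − $12,278 = $59,022.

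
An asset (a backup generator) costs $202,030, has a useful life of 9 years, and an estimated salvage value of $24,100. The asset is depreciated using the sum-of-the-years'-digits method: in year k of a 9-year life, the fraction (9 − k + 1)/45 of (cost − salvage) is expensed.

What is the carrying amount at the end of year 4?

Depreciable base = $202,030 − $24,100 = $177,930.
Sum of the years' digits = 9+8+7+6+5+4+3+2+1 = 45.
Year 1: $177,930 × 9/45 = $35,586. Book value $166,444.
Year 2: $177,930 × 8/45 = $31,632. Book value $134,812.
Year 3: $177,930 × 7/45 = $27,678. Book value $107,134.
Year 4: $177,930 × 6/45 = $23,724. Book value $83,410.

$83,410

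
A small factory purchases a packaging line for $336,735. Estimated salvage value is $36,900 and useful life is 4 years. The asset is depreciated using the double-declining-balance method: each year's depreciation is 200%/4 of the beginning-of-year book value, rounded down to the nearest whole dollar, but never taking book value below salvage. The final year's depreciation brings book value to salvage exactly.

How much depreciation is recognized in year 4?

$5,192

Depreciable base = $336,735 − $36,900 = $299,835.
Year 1: ⌊$336,735 × 200%/4⌋ = $168,367. Book value $168,368.
Year 2: ⌊$168,368 × 200%/4⌋ = $84,184. Book value $84,184.
Year 3: ⌊$84,184 × 200%/4⌋ = $42,092. Book value $42,092.
Year 4 (final): $42,092 − $36,900 = $5,192. Book value $36,900.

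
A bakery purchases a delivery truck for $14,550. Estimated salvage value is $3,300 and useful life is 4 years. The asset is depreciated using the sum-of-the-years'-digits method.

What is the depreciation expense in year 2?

Depreciable base = $14,550 − $3,300 = $11,250.
Sum of the years' digits = 4+3+2+1 = 10.
Year 1: $11,250 × 4/10 = $4,500. Book value $10,050.
Year 2: $11,250 × 3/10 = $3,375. Book value $6,675.

$3,375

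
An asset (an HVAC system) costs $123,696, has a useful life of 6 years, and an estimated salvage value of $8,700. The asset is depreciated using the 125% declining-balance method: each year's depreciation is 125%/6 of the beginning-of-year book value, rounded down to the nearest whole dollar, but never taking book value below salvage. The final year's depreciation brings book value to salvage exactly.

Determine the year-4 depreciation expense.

Depreciable base = $123,696 − $8,700 = $114,996.
Year 1: ⌊$123,696 × 125%/6⌋ = $25,770. Book value $97,926.
Year 2: ⌊$97,926 × 125%/6⌋ = $20,401. Book value $77,525.
Year 3: ⌊$77,525 × 125%/6⌋ = $16,151. Book value $61,374.
Year 4: ⌊$61,374 × 125%/6⌋ = $12,786. Book value $48,588.

$12,786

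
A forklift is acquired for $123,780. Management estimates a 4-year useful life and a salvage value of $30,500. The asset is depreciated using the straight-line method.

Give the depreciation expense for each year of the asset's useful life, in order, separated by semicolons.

Depreciable base = $123,780 − $30,500 = $93,280.
Annual expense = $93,280 / 4 = $23,320.
End of year 1: book value $100,460.
End of year 2: book value $77,140.
End of year 3: book value $53,820.
End of year 4: book value $30,500.

$23,320; $23,320; $23,320; $23,320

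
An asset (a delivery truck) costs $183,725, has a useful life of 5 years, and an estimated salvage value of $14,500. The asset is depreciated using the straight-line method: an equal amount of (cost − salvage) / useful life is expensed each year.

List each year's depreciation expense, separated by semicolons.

Depreciable base = $183,725 − $14,500 = $169,225.
Annual expense = $169,225 / 5 = $33,845.
End of year 1: book value $149,880.
End of year 2: book value $116,035.
End of year 3: book value $82,190.
End of year 4: book value $48,345.
End of year 5: book value $14,500.

$33,845; $33,845; $33,845; $33,845; $33,845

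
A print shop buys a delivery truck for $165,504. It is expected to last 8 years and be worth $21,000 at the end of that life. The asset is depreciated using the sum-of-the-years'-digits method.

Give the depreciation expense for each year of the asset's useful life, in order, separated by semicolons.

Depreciable base = $165,504 − $21,000 = $144,504.
Sum of the years' digits = 8+7+6+5+4+3+2+1 = 36.
Year 1: $144,504 × 8/36 = $32,112. Book value $133,392.
Year 2: $144,504 × 7/36 = $28,098. Book value $105,294.
Year 3: $144,504 × 6/36 = $24,084. Book value $81,210.
Year 4: $144,504 × 5/36 = $20,070. Book value $61,140.
Year 5: $144,504 × 4/36 = $16,056. Book value $45,084.
Year 6: $144,504 × 3/36 = $12,042. Book value $33,042.
Year 7: $144,504 × 2/36 = $8,028. Book value $25,014.
Year 8: $144,504 × 1/36 = $4,014. Book value $21,000.

$32,112; $28,098; $24,084; $20,070; $16,056; $12,042; $8,028; $4,014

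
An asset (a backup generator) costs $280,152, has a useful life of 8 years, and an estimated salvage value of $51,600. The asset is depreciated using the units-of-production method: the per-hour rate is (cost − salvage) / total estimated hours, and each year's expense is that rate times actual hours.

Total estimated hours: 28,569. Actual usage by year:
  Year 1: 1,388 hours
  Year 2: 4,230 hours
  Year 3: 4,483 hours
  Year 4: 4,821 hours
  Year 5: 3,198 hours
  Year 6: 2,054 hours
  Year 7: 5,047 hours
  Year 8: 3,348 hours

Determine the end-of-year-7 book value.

$78,384

Depreciable base = $280,152 − $51,600 = $228,552.
Rate = $228,552 / 28,569 hours = $8 per hour.
Year 1: 1,388 × $8 = $11,104. Book value $269,048.
Year 2: 4,230 × $8 = $33,840. Book value $235,208.
Year 3: 4,483 × $8 = $35,864. Book value $199,344.
Year 4: 4,821 × $8 = $38,568. Book value $160,776.
Year 5: 3,198 × $8 = $25,584. Book value $135,192.
Year 6: 2,054 × $8 = $16,432. Book value $118,760.
Year 7: 5,047 × $8 = $40,376. Book value $78,384.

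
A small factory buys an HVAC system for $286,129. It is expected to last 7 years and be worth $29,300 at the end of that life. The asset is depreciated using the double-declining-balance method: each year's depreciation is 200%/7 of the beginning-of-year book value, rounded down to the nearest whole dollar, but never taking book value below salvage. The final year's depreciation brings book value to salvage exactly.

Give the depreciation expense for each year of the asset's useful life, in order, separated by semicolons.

Depreciable base = $286,129 − $29,300 = $256,829.
Year 1: ⌊$286,129 × 200%/7⌋ = $81,751. Book value $204,378.
Year 2: ⌊$204,378 × 200%/7⌋ = $58,393. Book value $145,985.
Year 3: ⌊$145,985 × 200%/7⌋ = $41,710. Book value $104,275.
Year 4: ⌊$104,275 × 200%/7⌋ = $29,792. Book value $74,483.
Year 5: ⌊$74,483 × 200%/7⌋ = $21,280. Book value $53,203.
Year 6: ⌊$53,203 × 200%/7⌋ = $15,200. Book value $38,003.
Year 7 (final): $38,003 − $29,300 = $8,703. Book value $29,300.

$81,751; $58,393; $41,710; $29,792; $21,280; $15,200; $8,703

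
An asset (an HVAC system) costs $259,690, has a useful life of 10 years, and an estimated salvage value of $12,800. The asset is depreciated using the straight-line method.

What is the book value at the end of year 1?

$235,001

Depreciable base = $259,690 − $12,800 = $246,890.
Annual expense = $246,890 / 10 = $24,689.
End of year 1: book value $235,001.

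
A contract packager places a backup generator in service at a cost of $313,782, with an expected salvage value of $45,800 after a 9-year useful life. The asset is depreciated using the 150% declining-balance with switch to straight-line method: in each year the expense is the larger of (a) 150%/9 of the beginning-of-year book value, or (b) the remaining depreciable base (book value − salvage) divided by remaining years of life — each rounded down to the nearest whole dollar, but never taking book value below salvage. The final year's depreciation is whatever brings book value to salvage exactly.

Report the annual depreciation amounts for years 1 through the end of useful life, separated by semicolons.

Depreciable base = $313,782 − $45,800 = $267,982.
Year 1: DB = ⌊$313,782 × 150%/9⌋ = $52,297; SL = ⌊$267,982/9⌋ = $29,775 → take DB $52,297. Book value $261,485.
Year 2: DB = ⌊$261,485 × 150%/9⌋ = $43,580; SL = ⌊$215,685/8⌋ = $26,960 → take DB $43,580. Book value $217,905.
Year 3: DB = ⌊$217,905 × 150%/9⌋ = $36,317; SL = ⌊$172,105/7⌋ = $24,586 → take DB $36,317. Book value $181,588.
Year 4: DB = ⌊$181,588 × 150%/9⌋ = $30,264; SL = ⌊$135,788/6⌋ = $22,631 → take DB $30,264. Book value $151,324.
Year 5: DB = ⌊$151,324 × 150%/9⌋ = $25,220; SL = ⌊$105,524/5⌋ = $21,104 → take DB $25,220. Book value $126,104.
Year 6: DB = ⌊$126,104 × 150%/9⌋ = $21,017; SL = ⌊$80,304/4⌋ = $20,076 → take DB $21,017. Book value $105,087.
Year 7: DB = ⌊$105,087 × 150%/9⌋ = $17,514; SL = ⌊$59,287/3⌋ = $19,762 → take SL $19,762. Book value $85,325.
Year 8: DB = ⌊$85,325 × 150%/9⌋ = $14,220; SL = ⌊$39,525/2⌋ = $19,762 → take SL $19,762. Book value $65,563.
Year 9 (final): $65,563 − $45,800 = $19,763. Book value $45,800.

$52,297; $43,580; $36,317; $30,264; $25,220; $21,017; $19,762; $19,762; $19,763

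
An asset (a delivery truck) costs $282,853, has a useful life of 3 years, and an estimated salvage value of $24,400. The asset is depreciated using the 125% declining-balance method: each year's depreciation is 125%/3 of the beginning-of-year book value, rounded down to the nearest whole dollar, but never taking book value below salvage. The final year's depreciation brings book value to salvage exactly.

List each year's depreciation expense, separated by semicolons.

Depreciable base = $282,853 − $24,400 = $258,453.
Year 1: ⌊$282,853 × 125%/3⌋ = $117,855. Book value $164,998.
Year 2: ⌊$164,998 × 125%/3⌋ = $68,749. Book value $96,249.
Year 3 (final): $96,249 − $24,400 = $71,849. Book value $24,400.

$117,855; $68,749; $71,849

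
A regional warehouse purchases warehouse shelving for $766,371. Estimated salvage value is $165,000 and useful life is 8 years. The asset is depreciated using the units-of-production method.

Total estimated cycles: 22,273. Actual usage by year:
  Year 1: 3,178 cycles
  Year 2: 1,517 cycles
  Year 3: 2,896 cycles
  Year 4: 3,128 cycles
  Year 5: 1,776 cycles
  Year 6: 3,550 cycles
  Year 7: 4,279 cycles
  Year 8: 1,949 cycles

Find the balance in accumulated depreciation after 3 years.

Depreciable base = $766,371 − $165,000 = $601,371.
Rate = $601,371 / 22,273 cycles = $27 per cycle.
Year 1: 3,178 × $27 = $85,806. Book value $680,565.
Year 2: 1,517 × $27 = $40,959. Book value $639,606.
Year 3: 2,896 × $27 = $78,192. Book value $561,414.
Accumulated through year 3 = $766,371 − $561,414 = $204,957.

$204,957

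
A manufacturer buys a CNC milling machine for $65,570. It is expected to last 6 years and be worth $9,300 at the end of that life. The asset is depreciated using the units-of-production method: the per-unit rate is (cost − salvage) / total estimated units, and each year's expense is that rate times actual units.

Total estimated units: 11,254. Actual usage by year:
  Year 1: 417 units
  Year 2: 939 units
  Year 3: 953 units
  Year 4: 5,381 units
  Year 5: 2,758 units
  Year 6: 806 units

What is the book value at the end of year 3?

Depreciable base = $65,570 − $9,300 = $56,270.
Rate = $56,270 / 11,254 units = $5 per unit.
Year 1: 417 × $5 = $2,085. Book value $63,485.
Year 2: 939 × $5 = $4,695. Book value $58,790.
Year 3: 953 × $5 = $4,765. Book value $54,025.

$54,025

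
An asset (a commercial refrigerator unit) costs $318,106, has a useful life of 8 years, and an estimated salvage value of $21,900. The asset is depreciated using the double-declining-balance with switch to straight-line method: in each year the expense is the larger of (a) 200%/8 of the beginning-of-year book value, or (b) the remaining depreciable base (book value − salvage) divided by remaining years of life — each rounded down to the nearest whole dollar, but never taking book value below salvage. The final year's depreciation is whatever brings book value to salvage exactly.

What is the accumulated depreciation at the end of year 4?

Depreciable base = $318,106 − $21,900 = $296,206.
Year 1: DB = ⌊$318,106 × 200%/8⌋ = $79,526; SL = ⌊$296,206/8⌋ = $37,025 → take DB $79,526. Book value $238,580.
Year 2: DB = ⌊$238,580 × 200%/8⌋ = $59,645; SL = ⌊$216,680/7⌋ = $30,954 → take DB $59,645. Book value $178,935.
Year 3: DB = ⌊$178,935 × 200%/8⌋ = $44,733; SL = ⌊$157,035/6⌋ = $26,172 → take DB $44,733. Book value $134,202.
Year 4: DB = ⌊$134,202 × 200%/8⌋ = $33,550; SL = ⌊$112,302/5⌋ = $22,460 → take DB $33,550. Book value $100,652.
Accumulated through year 4 = $318,106 − $100,652 = $217,454.

$217,454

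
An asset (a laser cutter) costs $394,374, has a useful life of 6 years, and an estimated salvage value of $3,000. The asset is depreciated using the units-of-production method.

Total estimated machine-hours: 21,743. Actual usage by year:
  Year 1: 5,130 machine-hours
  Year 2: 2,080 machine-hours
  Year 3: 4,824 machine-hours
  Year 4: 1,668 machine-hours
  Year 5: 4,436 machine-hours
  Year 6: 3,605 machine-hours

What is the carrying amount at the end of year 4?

$147,738

Depreciable base = $394,374 − $3,000 = $391,374.
Rate = $391,374 / 21,743 machine-hours = $18 per machine-hour.
Year 1: 5,130 × $18 = $92,340. Book value $302,034.
Year 2: 2,080 × $18 = $37,440. Book value $264,594.
Year 3: 4,824 × $18 = $86,832. Book value $177,762.
Year 4: 1,668 × $18 = $30,024. Book value $147,738.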